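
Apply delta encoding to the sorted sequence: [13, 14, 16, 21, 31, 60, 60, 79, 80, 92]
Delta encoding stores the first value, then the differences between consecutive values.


First value: 13
Deltas:
  14 - 13 = 1
  16 - 14 = 2
  21 - 16 = 5
  31 - 21 = 10
  60 - 31 = 29
  60 - 60 = 0
  79 - 60 = 19
  80 - 79 = 1
  92 - 80 = 12


Delta encoded: [13, 1, 2, 5, 10, 29, 0, 19, 1, 12]


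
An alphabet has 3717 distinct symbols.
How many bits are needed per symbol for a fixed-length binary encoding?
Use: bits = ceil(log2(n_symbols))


log2(3717) = 11.8599
Bracket: 2^11 = 2048 < 3717 <= 2^12 = 4096
So ceil(log2(3717)) = 12

bits = ceil(log2(3717)) = ceil(11.8599) = 12 bits


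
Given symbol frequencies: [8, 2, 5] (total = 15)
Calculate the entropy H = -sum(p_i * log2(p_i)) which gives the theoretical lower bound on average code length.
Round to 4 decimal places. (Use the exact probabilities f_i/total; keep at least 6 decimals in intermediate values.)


Per-symbol terms -p_i * log2(p_i) with p_i = f_i/15:
  p = 8/15 = 0.533333: log2(p) = -0.906891, -p*log2(p) = 0.483675
  p = 2/15 = 0.133333: log2(p) = -2.906891, -p*log2(p) = 0.387585
  p = 5/15 = 0.333333: log2(p) = -1.584963, -p*log2(p) = 0.528321
H = 0.483675 + 0.387585 + 0.528321 = 1.399581

H = 1.3996 bits/symbol


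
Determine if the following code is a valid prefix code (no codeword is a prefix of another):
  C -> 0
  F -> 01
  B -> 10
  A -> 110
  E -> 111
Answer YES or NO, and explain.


Checking each pair (does one codeword prefix another?):
  C='0' vs F='01': prefix -- VIOLATION

NO -- this is NOT a valid prefix code. C (0) is a prefix of F (01).


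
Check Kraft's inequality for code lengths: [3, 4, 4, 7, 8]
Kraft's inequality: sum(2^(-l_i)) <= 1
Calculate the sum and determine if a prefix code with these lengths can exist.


Sum = 2^(-3) + 2^(-4) + 2^(-4) + 2^(-7) + 2^(-8)
    = 0.125 + 0.0625 + 0.0625 + 0.0078125 + 0.00390625
    = 67/256 = 0.26171875
Since 0.26171875 <= 1, Kraft's inequality IS satisfied.
A prefix code with these lengths CAN exist.

Kraft sum = 0.26171875. Satisfied.


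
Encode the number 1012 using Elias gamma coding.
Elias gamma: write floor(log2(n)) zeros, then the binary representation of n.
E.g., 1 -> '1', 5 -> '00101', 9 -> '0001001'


num_bits = floor(log2(1012)) + 1 = 10
leading_zeros = num_bits - 1 = 9
binary(1012) = 1111110100

Elias gamma(1012) = '000000000' + '1111110100' = 0000000001111110100 (19 bits)


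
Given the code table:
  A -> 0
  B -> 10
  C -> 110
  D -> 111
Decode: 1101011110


Decoding:
110 -> C
10 -> B
111 -> D
10 -> B


Result: CBDB


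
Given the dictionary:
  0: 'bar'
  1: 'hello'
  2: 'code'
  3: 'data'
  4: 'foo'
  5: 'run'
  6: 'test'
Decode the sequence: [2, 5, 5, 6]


Look up each index in the dictionary:
  2 -> 'code'
  5 -> 'run'
  5 -> 'run'
  6 -> 'test'

Decoded: "code run run test"


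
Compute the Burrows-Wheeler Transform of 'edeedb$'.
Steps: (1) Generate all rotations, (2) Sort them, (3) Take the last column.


Rotations (sorted):
  0: $edeedb -> last char: b
  1: b$edeed -> last char: d
  2: db$edee -> last char: e
  3: deedb$e -> last char: e
  4: edb$ede -> last char: e
  5: edeedb$ -> last char: $
  6: eedb$ed -> last char: d


BWT = bdeee$d


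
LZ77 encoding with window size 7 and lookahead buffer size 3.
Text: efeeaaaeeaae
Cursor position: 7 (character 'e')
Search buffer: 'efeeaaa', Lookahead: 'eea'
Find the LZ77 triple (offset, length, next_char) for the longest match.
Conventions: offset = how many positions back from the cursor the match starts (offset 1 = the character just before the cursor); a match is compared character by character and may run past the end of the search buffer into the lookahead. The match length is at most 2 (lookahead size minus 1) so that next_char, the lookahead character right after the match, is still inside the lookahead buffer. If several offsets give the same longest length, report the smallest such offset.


Try each offset into the search buffer:
  offset=1 (pos 6, char 'a'): match length 0
  offset=2 (pos 5, char 'a'): match length 0
  offset=3 (pos 4, char 'a'): match length 0
  offset=4 (pos 3, char 'e'): match length 1
  offset=5 (pos 2, char 'e'): match length 2
  offset=6 (pos 1, char 'f'): match length 0
  offset=7 (pos 0, char 'e'): match length 1
Longest match has length 2 at offset 5.
next_char = character at position 7 + 2 = 9 -> 'a'

Best match: offset=5, length=2 (matching 'ee' starting at position 2)
LZ77 triple: (5, 2, 'a')


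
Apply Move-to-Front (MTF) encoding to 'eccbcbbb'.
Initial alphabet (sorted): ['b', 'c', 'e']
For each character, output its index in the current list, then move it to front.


MTF encoding:
'e': index 2 in ['b', 'c', 'e'] -> ['e', 'b', 'c']
'c': index 2 in ['e', 'b', 'c'] -> ['c', 'e', 'b']
'c': index 0 in ['c', 'e', 'b'] -> ['c', 'e', 'b']
'b': index 2 in ['c', 'e', 'b'] -> ['b', 'c', 'e']
'c': index 1 in ['b', 'c', 'e'] -> ['c', 'b', 'e']
'b': index 1 in ['c', 'b', 'e'] -> ['b', 'c', 'e']
'b': index 0 in ['b', 'c', 'e'] -> ['b', 'c', 'e']
'b': index 0 in ['b', 'c', 'e'] -> ['b', 'c', 'e']


Output: [2, 2, 0, 2, 1, 1, 0, 0]


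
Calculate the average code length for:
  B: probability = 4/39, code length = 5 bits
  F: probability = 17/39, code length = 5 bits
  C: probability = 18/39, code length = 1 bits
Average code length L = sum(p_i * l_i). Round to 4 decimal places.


Weighted contributions p_i * l_i:
  B: (4/39) * 5 = 20/39
  F: (17/39) * 5 = 85/39
  C: (18/39) * 1 = 18/39
Sum = (20 + 85 + 18)/39 = 123/39

L = 123/39 = 3.1538 bits/symbol


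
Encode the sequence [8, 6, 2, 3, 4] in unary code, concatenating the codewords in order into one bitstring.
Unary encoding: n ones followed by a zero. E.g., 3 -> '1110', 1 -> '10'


Encode each number as n ones followed by a terminating 0:
  8 -> 111111110 (9 bits)
  6 -> 1111110 (7 bits)
  2 -> 110 (3 bits)
  3 -> 1110 (4 bits)
  4 -> 11110 (5 bits)
Total length = 9 + 7 + 3 + 4 + 5 = 28 bits.

Unary([8, 6, 2, 3, 4]) = 1111111101111110110111011110 (28 bits)


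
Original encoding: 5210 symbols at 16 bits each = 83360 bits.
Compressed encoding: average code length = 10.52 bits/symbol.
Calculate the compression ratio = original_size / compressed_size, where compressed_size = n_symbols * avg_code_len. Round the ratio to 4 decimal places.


original_size = n_symbols * orig_bits = 5210 * 16 = 83360 bits
compressed_size = n_symbols * avg_code_len = 5210 * 10.52 = 54809.2 bits
ratio = original_size / compressed_size = 83360 / 54809.2 = 1.5209

Compression ratio = 1.5209


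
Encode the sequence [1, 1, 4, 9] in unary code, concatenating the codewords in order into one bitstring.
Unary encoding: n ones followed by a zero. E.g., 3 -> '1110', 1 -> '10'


Encode each number as n ones followed by a terminating 0:
  1 -> 10 (2 bits)
  1 -> 10 (2 bits)
  4 -> 11110 (5 bits)
  9 -> 1111111110 (10 bits)
Total length = 2 + 2 + 5 + 10 = 19 bits.

Unary([1, 1, 4, 9]) = 1010111101111111110 (19 bits)


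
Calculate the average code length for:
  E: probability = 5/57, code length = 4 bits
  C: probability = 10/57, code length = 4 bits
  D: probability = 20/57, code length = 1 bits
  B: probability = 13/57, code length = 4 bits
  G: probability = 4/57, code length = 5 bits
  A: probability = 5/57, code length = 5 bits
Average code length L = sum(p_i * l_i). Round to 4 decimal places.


Weighted contributions p_i * l_i:
  E: (5/57) * 4 = 20/57
  C: (10/57) * 4 = 40/57
  D: (20/57) * 1 = 20/57
  B: (13/57) * 4 = 52/57
  G: (4/57) * 5 = 20/57
  A: (5/57) * 5 = 25/57
Sum = (20 + 40 + 20 + 52 + 20 + 25)/57 = 177/57

L = 177/57 = 3.1053 bits/symbol


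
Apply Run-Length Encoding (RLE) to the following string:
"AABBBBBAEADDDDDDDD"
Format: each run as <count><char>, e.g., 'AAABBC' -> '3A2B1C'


Scanning runs left to right:
  i=0: run of 'A' x 2 -> '2A'
  i=2: run of 'B' x 5 -> '5B'
  i=7: run of 'A' x 1 -> '1A'
  i=8: run of 'E' x 1 -> '1E'
  i=9: run of 'A' x 1 -> '1A'
  i=10: run of 'D' x 8 -> '8D'

RLE = 2A5B1A1E1A8D


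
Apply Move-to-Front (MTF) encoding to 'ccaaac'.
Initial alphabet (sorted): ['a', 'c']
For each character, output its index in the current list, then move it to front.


MTF encoding:
'c': index 1 in ['a', 'c'] -> ['c', 'a']
'c': index 0 in ['c', 'a'] -> ['c', 'a']
'a': index 1 in ['c', 'a'] -> ['a', 'c']
'a': index 0 in ['a', 'c'] -> ['a', 'c']
'a': index 0 in ['a', 'c'] -> ['a', 'c']
'c': index 1 in ['a', 'c'] -> ['c', 'a']


Output: [1, 0, 1, 0, 0, 1]


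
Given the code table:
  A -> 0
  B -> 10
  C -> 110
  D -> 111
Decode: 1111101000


Decoding:
111 -> D
110 -> C
10 -> B
0 -> A
0 -> A


Result: DCBAA


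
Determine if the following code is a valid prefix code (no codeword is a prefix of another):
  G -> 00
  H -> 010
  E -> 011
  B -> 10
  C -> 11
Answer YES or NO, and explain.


Checking each pair (does one codeword prefix another?):
  G='00' vs H='010': no prefix
  G='00' vs E='011': no prefix
  G='00' vs B='10': no prefix
  G='00' vs C='11': no prefix
  H='010' vs G='00': no prefix
  H='010' vs E='011': no prefix
  H='010' vs B='10': no prefix
  H='010' vs C='11': no prefix
  E='011' vs G='00': no prefix
  E='011' vs H='010': no prefix
  E='011' vs B='10': no prefix
  E='011' vs C='11': no prefix
  B='10' vs G='00': no prefix
  B='10' vs H='010': no prefix
  B='10' vs E='011': no prefix
  B='10' vs C='11': no prefix
  C='11' vs G='00': no prefix
  C='11' vs H='010': no prefix
  C='11' vs E='011': no prefix
  C='11' vs B='10': no prefix
No violation found over all pairs.

YES -- this is a valid prefix code. No codeword is a prefix of any other codeword.


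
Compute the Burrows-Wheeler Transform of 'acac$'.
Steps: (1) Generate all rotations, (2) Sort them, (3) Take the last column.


Rotations (sorted):
  0: $acac -> last char: c
  1: ac$ac -> last char: c
  2: acac$ -> last char: $
  3: c$aca -> last char: a
  4: cac$a -> last char: a


BWT = cc$aa


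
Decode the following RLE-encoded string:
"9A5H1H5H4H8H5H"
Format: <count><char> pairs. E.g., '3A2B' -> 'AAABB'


Expanding each <count><char> pair:
  9A -> 'AAAAAAAAA'
  5H -> 'HHHHH'
  1H -> 'H'
  5H -> 'HHHHH'
  4H -> 'HHHH'
  8H -> 'HHHHHHHH'
  5H -> 'HHHHH'

Decoded = AAAAAAAAAHHHHHHHHHHHHHHHHHHHHHHHHHHHH


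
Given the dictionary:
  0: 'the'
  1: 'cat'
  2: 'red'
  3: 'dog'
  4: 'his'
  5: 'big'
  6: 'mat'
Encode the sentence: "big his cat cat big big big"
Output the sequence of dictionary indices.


Look up each word in the dictionary:
  'big' -> 5
  'his' -> 4
  'cat' -> 1
  'cat' -> 1
  'big' -> 5
  'big' -> 5
  'big' -> 5

Encoded: [5, 4, 1, 1, 5, 5, 5]


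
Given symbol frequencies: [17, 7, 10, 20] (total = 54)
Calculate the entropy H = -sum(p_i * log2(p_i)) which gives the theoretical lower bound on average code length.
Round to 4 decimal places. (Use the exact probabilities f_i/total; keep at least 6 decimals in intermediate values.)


Per-symbol terms -p_i * log2(p_i) with p_i = f_i/54:
  p = 17/54 = 0.314815: log2(p) = -1.667425, -p*log2(p) = 0.524930
  p = 7/54 = 0.129630: log2(p) = -2.947533, -p*log2(p) = 0.382088
  p = 10/54 = 0.185185: log2(p) = -2.432959, -p*log2(p) = 0.450548
  p = 20/54 = 0.370370: log2(p) = -1.432959, -p*log2(p) = 0.530726
H = 0.524930 + 0.382088 + 0.450548 + 0.530726 = 1.888292

H = 1.8883 bits/symbol


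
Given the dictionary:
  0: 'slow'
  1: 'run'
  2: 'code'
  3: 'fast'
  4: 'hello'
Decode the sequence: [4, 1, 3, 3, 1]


Look up each index in the dictionary:
  4 -> 'hello'
  1 -> 'run'
  3 -> 'fast'
  3 -> 'fast'
  1 -> 'run'

Decoded: "hello run fast fast run"


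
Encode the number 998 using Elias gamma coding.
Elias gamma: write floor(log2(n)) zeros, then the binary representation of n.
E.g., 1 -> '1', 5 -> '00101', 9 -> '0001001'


num_bits = floor(log2(998)) + 1 = 10
leading_zeros = num_bits - 1 = 9
binary(998) = 1111100110

Elias gamma(998) = '000000000' + '1111100110' = 0000000001111100110 (19 bits)


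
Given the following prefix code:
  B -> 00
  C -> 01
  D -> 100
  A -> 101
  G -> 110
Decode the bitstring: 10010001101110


Decoding step by step:
Bits 100 -> D
Bits 100 -> D
Bits 01 -> C
Bits 101 -> A
Bits 110 -> G


Decoded message: DDCAG


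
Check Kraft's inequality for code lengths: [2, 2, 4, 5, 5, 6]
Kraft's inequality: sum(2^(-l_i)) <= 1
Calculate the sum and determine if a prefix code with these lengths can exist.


Sum = 2^(-2) + 2^(-2) + 2^(-4) + 2^(-5) + 2^(-5) + 2^(-6)
    = 0.25 + 0.25 + 0.0625 + 0.03125 + 0.03125 + 0.015625
    = 41/64 = 0.640625
Since 0.640625 <= 1, Kraft's inequality IS satisfied.
A prefix code with these lengths CAN exist.

Kraft sum = 0.640625. Satisfied.


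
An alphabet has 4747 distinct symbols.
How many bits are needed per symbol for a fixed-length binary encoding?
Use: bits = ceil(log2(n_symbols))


log2(4747) = 12.2128
Bracket: 2^12 = 4096 < 4747 <= 2^13 = 8192
So ceil(log2(4747)) = 13

bits = ceil(log2(4747)) = ceil(12.2128) = 13 bits


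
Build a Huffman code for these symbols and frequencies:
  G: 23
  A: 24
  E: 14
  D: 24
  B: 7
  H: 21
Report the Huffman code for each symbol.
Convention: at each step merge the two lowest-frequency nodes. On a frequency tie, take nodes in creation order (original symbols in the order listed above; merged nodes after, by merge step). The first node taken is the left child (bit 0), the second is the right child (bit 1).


Huffman tree construction:
Step 1: Merge B(7) + E(14) = 21
Step 2: Merge H(21) + (B+E)(21) = 42
Step 3: Merge G(23) + A(24) = 47
Step 4: Merge D(24) + (H+(B+E))(42) = 66
Step 5: Merge (G+A)(47) + (D+(H+(B+E)))(66) = 113
Read each symbol's code off the tree from the root (left child = 0, right child = 1).

Codes:
  G: 00 (length 2)
  A: 01 (length 2)
  E: 1111 (length 4)
  D: 10 (length 2)
  B: 1110 (length 4)
  H: 110 (length 3)
Average code length: 289/113 = 2.5575 bits/symbol


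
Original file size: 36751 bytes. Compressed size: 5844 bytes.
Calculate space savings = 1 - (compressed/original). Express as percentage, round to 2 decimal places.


ratio = compressed/original = 5844/36751 = 0.159016
savings = 1 - ratio = 1 - 0.159016 = 0.840984
as a percentage: 0.840984 * 100 = 84.1%

Space savings = 1 - 5844/36751 = 84.1%


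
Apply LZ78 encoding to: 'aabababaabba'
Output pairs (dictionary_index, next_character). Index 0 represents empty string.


LZ78 encoding steps:
Dictionary: {0: ''}
Step 1: w='' (idx 0), next='a' -> output (0, 'a'), add 'a' as idx 1
Step 2: w='a' (idx 1), next='b' -> output (1, 'b'), add 'ab' as idx 2
Step 3: w='ab' (idx 2), next='a' -> output (2, 'a'), add 'aba' as idx 3
Step 4: w='' (idx 0), next='b' -> output (0, 'b'), add 'b' as idx 4
Step 5: w='a' (idx 1), next='a' -> output (1, 'a'), add 'aa' as idx 5
Step 6: w='b' (idx 4), next='b' -> output (4, 'b'), add 'bb' as idx 6
Step 7: w='a' (idx 1), end of input -> output (1, '')


Encoded: [(0, 'a'), (1, 'b'), (2, 'a'), (0, 'b'), (1, 'a'), (4, 'b'), (1, '')]


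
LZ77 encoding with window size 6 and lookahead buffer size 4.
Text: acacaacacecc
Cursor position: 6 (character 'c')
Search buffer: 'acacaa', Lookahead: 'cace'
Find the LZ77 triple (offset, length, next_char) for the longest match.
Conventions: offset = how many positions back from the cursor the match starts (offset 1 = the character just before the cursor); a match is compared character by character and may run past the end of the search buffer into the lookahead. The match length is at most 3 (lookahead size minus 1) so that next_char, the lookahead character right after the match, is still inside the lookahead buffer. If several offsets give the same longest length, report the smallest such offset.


Try each offset into the search buffer:
  offset=1 (pos 5, char 'a'): match length 0
  offset=2 (pos 4, char 'a'): match length 0
  offset=3 (pos 3, char 'c'): match length 2
  offset=4 (pos 2, char 'a'): match length 0
  offset=5 (pos 1, char 'c'): match length 3
  offset=6 (pos 0, char 'a'): match length 0
Longest match has length 3 at offset 5.
next_char = character at position 6 + 3 = 9 -> 'e'

Best match: offset=5, length=3 (matching 'cac' starting at position 1)
LZ77 triple: (5, 3, 'e')


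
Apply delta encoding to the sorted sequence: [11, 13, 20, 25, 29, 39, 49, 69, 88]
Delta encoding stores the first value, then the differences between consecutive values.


First value: 11
Deltas:
  13 - 11 = 2
  20 - 13 = 7
  25 - 20 = 5
  29 - 25 = 4
  39 - 29 = 10
  49 - 39 = 10
  69 - 49 = 20
  88 - 69 = 19


Delta encoded: [11, 2, 7, 5, 4, 10, 10, 20, 19]


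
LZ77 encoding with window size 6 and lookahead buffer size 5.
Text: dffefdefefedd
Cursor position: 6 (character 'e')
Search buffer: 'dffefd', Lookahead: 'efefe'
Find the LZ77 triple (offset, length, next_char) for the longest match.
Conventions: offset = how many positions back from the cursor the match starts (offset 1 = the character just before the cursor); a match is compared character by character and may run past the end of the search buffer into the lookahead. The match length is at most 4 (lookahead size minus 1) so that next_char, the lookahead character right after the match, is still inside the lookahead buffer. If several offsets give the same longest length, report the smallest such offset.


Try each offset into the search buffer:
  offset=1 (pos 5, char 'd'): match length 0
  offset=2 (pos 4, char 'f'): match length 0
  offset=3 (pos 3, char 'e'): match length 2
  offset=4 (pos 2, char 'f'): match length 0
  offset=5 (pos 1, char 'f'): match length 0
  offset=6 (pos 0, char 'd'): match length 0
Longest match has length 2 at offset 3.
next_char = character at position 6 + 2 = 8 -> 'e'

Best match: offset=3, length=2 (matching 'ef' starting at position 3)
LZ77 triple: (3, 2, 'e')


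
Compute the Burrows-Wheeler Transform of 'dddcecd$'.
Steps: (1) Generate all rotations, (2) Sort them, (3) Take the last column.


Rotations (sorted):
  0: $dddcecd -> last char: d
  1: cd$dddce -> last char: e
  2: cecd$ddd -> last char: d
  3: d$dddcec -> last char: c
  4: dcecd$dd -> last char: d
  5: ddcecd$d -> last char: d
  6: dddcecd$ -> last char: $
  7: ecd$dddc -> last char: c


BWT = dedcdd$c


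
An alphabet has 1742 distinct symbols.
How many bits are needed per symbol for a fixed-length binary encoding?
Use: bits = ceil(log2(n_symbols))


log2(1742) = 10.7665
Bracket: 2^10 = 1024 < 1742 <= 2^11 = 2048
So ceil(log2(1742)) = 11

bits = ceil(log2(1742)) = ceil(10.7665) = 11 bits


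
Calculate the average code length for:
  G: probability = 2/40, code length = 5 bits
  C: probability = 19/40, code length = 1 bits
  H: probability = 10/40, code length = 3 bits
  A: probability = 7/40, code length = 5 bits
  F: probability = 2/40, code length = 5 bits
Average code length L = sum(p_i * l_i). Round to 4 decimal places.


Weighted contributions p_i * l_i:
  G: (2/40) * 5 = 10/40
  C: (19/40) * 1 = 19/40
  H: (10/40) * 3 = 30/40
  A: (7/40) * 5 = 35/40
  F: (2/40) * 5 = 10/40
Sum = (10 + 19 + 30 + 35 + 10)/40 = 104/40

L = 104/40 = 2.6000 bits/symbol


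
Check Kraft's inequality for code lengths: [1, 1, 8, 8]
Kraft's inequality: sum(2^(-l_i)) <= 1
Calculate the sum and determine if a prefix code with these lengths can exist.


Sum = 2^(-1) + 2^(-1) + 2^(-8) + 2^(-8)
    = 0.5 + 0.5 + 0.00390625 + 0.00390625
    = 258/256 = 1.0078125
Since 1.0078125 > 1, Kraft's inequality is NOT satisfied.
A prefix code with these lengths CANNOT exist.

Kraft sum = 1.0078125. Not satisfied.


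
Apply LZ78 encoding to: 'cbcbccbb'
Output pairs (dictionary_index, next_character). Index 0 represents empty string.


LZ78 encoding steps:
Dictionary: {0: ''}
Step 1: w='' (idx 0), next='c' -> output (0, 'c'), add 'c' as idx 1
Step 2: w='' (idx 0), next='b' -> output (0, 'b'), add 'b' as idx 2
Step 3: w='c' (idx 1), next='b' -> output (1, 'b'), add 'cb' as idx 3
Step 4: w='c' (idx 1), next='c' -> output (1, 'c'), add 'cc' as idx 4
Step 5: w='b' (idx 2), next='b' -> output (2, 'b'), add 'bb' as idx 5


Encoded: [(0, 'c'), (0, 'b'), (1, 'b'), (1, 'c'), (2, 'b')]


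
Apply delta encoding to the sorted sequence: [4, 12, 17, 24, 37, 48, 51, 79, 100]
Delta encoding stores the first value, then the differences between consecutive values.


First value: 4
Deltas:
  12 - 4 = 8
  17 - 12 = 5
  24 - 17 = 7
  37 - 24 = 13
  48 - 37 = 11
  51 - 48 = 3
  79 - 51 = 28
  100 - 79 = 21


Delta encoded: [4, 8, 5, 7, 13, 11, 3, 28, 21]


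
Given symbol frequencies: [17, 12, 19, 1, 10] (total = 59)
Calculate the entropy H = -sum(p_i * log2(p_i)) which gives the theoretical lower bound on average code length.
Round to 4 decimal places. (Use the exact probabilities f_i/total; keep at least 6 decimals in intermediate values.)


Per-symbol terms -p_i * log2(p_i) with p_i = f_i/59:
  p = 17/59 = 0.288136: log2(p) = -1.795180, -p*log2(p) = 0.517255
  p = 12/59 = 0.203390: log2(p) = -2.297681, -p*log2(p) = 0.467325
  p = 19/59 = 0.322034: log2(p) = -1.634716, -p*log2(p) = 0.526434
  p = 1/59 = 0.016949: log2(p) = -5.882643, -p*log2(p) = 0.099706
  p = 10/59 = 0.169492: log2(p) = -2.560715, -p*log2(p) = 0.434019
H = 0.517255 + 0.467325 + 0.526434 + 0.099706 + 0.434019 = 2.044739

H = 2.0447 bits/symbol


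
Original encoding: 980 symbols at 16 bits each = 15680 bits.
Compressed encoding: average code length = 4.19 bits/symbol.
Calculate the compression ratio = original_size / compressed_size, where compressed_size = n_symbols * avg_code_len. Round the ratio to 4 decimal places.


original_size = n_symbols * orig_bits = 980 * 16 = 15680 bits
compressed_size = n_symbols * avg_code_len = 980 * 4.19 = 4106.2 bits
ratio = original_size / compressed_size = 15680 / 4106.2 = 3.8186

Compression ratio = 3.8186


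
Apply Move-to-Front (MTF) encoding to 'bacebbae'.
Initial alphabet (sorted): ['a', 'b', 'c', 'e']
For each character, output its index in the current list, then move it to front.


MTF encoding:
'b': index 1 in ['a', 'b', 'c', 'e'] -> ['b', 'a', 'c', 'e']
'a': index 1 in ['b', 'a', 'c', 'e'] -> ['a', 'b', 'c', 'e']
'c': index 2 in ['a', 'b', 'c', 'e'] -> ['c', 'a', 'b', 'e']
'e': index 3 in ['c', 'a', 'b', 'e'] -> ['e', 'c', 'a', 'b']
'b': index 3 in ['e', 'c', 'a', 'b'] -> ['b', 'e', 'c', 'a']
'b': index 0 in ['b', 'e', 'c', 'a'] -> ['b', 'e', 'c', 'a']
'a': index 3 in ['b', 'e', 'c', 'a'] -> ['a', 'b', 'e', 'c']
'e': index 2 in ['a', 'b', 'e', 'c'] -> ['e', 'a', 'b', 'c']


Output: [1, 1, 2, 3, 3, 0, 3, 2]


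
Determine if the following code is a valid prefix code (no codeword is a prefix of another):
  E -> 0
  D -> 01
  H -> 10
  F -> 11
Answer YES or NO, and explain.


Checking each pair (does one codeword prefix another?):
  E='0' vs D='01': prefix -- VIOLATION

NO -- this is NOT a valid prefix code. E (0) is a prefix of D (01).


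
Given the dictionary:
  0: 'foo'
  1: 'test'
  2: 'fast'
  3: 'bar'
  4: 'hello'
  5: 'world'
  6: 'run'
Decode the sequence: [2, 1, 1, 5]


Look up each index in the dictionary:
  2 -> 'fast'
  1 -> 'test'
  1 -> 'test'
  5 -> 'world'

Decoded: "fast test test world"


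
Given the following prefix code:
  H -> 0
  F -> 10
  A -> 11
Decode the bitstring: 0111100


Decoding step by step:
Bits 0 -> H
Bits 11 -> A
Bits 11 -> A
Bits 0 -> H
Bits 0 -> H


Decoded message: HAAHH


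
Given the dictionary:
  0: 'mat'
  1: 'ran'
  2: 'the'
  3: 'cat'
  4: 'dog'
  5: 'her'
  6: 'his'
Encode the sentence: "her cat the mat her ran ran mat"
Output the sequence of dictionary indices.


Look up each word in the dictionary:
  'her' -> 5
  'cat' -> 3
  'the' -> 2
  'mat' -> 0
  'her' -> 5
  'ran' -> 1
  'ran' -> 1
  'mat' -> 0

Encoded: [5, 3, 2, 0, 5, 1, 1, 0]


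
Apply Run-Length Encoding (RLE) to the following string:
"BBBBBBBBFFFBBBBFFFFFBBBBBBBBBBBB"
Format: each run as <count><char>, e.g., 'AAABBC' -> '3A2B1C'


Scanning runs left to right:
  i=0: run of 'B' x 8 -> '8B'
  i=8: run of 'F' x 3 -> '3F'
  i=11: run of 'B' x 4 -> '4B'
  i=15: run of 'F' x 5 -> '5F'
  i=20: run of 'B' x 12 -> '12B'

RLE = 8B3F4B5F12B


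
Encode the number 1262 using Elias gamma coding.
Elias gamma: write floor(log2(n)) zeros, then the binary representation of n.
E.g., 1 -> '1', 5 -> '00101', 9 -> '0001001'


num_bits = floor(log2(1262)) + 1 = 11
leading_zeros = num_bits - 1 = 10
binary(1262) = 10011101110

Elias gamma(1262) = '0000000000' + '10011101110' = 000000000010011101110 (21 bits)


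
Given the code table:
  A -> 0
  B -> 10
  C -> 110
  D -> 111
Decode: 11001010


Decoding:
110 -> C
0 -> A
10 -> B
10 -> B


Result: CABB


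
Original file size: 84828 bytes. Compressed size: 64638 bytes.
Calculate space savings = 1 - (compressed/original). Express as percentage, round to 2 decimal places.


ratio = compressed/original = 64638/84828 = 0.761989
savings = 1 - ratio = 1 - 0.761989 = 0.238011
as a percentage: 0.238011 * 100 = 23.8%

Space savings = 1 - 64638/84828 = 23.8%


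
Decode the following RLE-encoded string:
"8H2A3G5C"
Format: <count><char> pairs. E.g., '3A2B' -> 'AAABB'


Expanding each <count><char> pair:
  8H -> 'HHHHHHHH'
  2A -> 'AA'
  3G -> 'GGG'
  5C -> 'CCCCC'

Decoded = HHHHHHHHAAGGGCCCCC


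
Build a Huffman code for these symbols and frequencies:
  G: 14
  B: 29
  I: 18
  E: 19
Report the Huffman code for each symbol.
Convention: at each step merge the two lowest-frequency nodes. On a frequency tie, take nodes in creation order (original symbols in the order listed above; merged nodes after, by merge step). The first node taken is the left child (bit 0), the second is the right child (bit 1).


Huffman tree construction:
Step 1: Merge G(14) + I(18) = 32
Step 2: Merge E(19) + B(29) = 48
Step 3: Merge (G+I)(32) + (E+B)(48) = 80
Read each symbol's code off the tree from the root (left child = 0, right child = 1).

Codes:
  G: 00 (length 2)
  B: 11 (length 2)
  I: 01 (length 2)
  E: 10 (length 2)
Average code length: 160/80 = 2.0000 bits/symbol


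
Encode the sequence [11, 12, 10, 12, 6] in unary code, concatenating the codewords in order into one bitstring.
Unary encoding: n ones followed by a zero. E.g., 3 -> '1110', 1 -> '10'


Encode each number as n ones followed by a terminating 0:
  11 -> 111111111110 (12 bits)
  12 -> 1111111111110 (13 bits)
  10 -> 11111111110 (11 bits)
  12 -> 1111111111110 (13 bits)
  6 -> 1111110 (7 bits)
Total length = 12 + 13 + 11 + 13 + 7 = 56 bits.

Unary([11, 12, 10, 12, 6]) = 11111111111011111111111101111111111011111111111101111110 (56 bits)


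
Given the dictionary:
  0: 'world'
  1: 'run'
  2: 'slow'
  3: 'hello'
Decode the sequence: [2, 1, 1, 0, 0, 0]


Look up each index in the dictionary:
  2 -> 'slow'
  1 -> 'run'
  1 -> 'run'
  0 -> 'world'
  0 -> 'world'
  0 -> 'world'

Decoded: "slow run run world world world"


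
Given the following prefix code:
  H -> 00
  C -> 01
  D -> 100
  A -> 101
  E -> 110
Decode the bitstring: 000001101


Decoding step by step:
Bits 00 -> H
Bits 00 -> H
Bits 01 -> C
Bits 101 -> A


Decoded message: HHCA


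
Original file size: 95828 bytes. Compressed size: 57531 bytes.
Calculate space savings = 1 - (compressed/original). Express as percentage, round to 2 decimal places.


ratio = compressed/original = 57531/95828 = 0.600357
savings = 1 - ratio = 1 - 0.600357 = 0.399643
as a percentage: 0.399643 * 100 = 39.96%

Space savings = 1 - 57531/95828 = 39.96%


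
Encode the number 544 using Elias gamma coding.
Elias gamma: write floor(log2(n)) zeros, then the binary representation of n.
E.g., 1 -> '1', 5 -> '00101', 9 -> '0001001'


num_bits = floor(log2(544)) + 1 = 10
leading_zeros = num_bits - 1 = 9
binary(544) = 1000100000

Elias gamma(544) = '000000000' + '1000100000' = 0000000001000100000 (19 bits)


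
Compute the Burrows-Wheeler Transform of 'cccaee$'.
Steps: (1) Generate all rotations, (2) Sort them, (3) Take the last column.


Rotations (sorted):
  0: $cccaee -> last char: e
  1: aee$ccc -> last char: c
  2: caee$cc -> last char: c
  3: ccaee$c -> last char: c
  4: cccaee$ -> last char: $
  5: e$cccae -> last char: e
  6: ee$ccca -> last char: a


BWT = eccc$ea


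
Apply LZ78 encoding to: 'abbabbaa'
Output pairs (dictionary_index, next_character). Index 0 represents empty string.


LZ78 encoding steps:
Dictionary: {0: ''}
Step 1: w='' (idx 0), next='a' -> output (0, 'a'), add 'a' as idx 1
Step 2: w='' (idx 0), next='b' -> output (0, 'b'), add 'b' as idx 2
Step 3: w='b' (idx 2), next='a' -> output (2, 'a'), add 'ba' as idx 3
Step 4: w='b' (idx 2), next='b' -> output (2, 'b'), add 'bb' as idx 4
Step 5: w='a' (idx 1), next='a' -> output (1, 'a'), add 'aa' as idx 5


Encoded: [(0, 'a'), (0, 'b'), (2, 'a'), (2, 'b'), (1, 'a')]


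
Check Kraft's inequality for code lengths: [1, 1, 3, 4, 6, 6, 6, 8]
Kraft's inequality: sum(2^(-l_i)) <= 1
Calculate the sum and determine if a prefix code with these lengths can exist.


Sum = 2^(-1) + 2^(-1) + 2^(-3) + 2^(-4) + 2^(-6) + 2^(-6) + 2^(-6) + 2^(-8)
    = 0.5 + 0.5 + 0.125 + 0.0625 + 0.015625 + 0.015625 + 0.015625 + 0.00390625
    = 317/256 = 1.23828125
Since 1.23828125 > 1, Kraft's inequality is NOT satisfied.
A prefix code with these lengths CANNOT exist.

Kraft sum = 1.23828125. Not satisfied.


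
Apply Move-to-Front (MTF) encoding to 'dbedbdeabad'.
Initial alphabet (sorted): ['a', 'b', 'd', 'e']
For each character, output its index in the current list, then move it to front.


MTF encoding:
'd': index 2 in ['a', 'b', 'd', 'e'] -> ['d', 'a', 'b', 'e']
'b': index 2 in ['d', 'a', 'b', 'e'] -> ['b', 'd', 'a', 'e']
'e': index 3 in ['b', 'd', 'a', 'e'] -> ['e', 'b', 'd', 'a']
'd': index 2 in ['e', 'b', 'd', 'a'] -> ['d', 'e', 'b', 'a']
'b': index 2 in ['d', 'e', 'b', 'a'] -> ['b', 'd', 'e', 'a']
'd': index 1 in ['b', 'd', 'e', 'a'] -> ['d', 'b', 'e', 'a']
'e': index 2 in ['d', 'b', 'e', 'a'] -> ['e', 'd', 'b', 'a']
'a': index 3 in ['e', 'd', 'b', 'a'] -> ['a', 'e', 'd', 'b']
'b': index 3 in ['a', 'e', 'd', 'b'] -> ['b', 'a', 'e', 'd']
'a': index 1 in ['b', 'a', 'e', 'd'] -> ['a', 'b', 'e', 'd']
'd': index 3 in ['a', 'b', 'e', 'd'] -> ['d', 'a', 'b', 'e']


Output: [2, 2, 3, 2, 2, 1, 2, 3, 3, 1, 3]


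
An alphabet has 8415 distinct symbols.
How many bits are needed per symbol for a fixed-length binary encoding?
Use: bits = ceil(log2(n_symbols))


log2(8415) = 13.0387
Bracket: 2^13 = 8192 < 8415 <= 2^14 = 16384
So ceil(log2(8415)) = 14

bits = ceil(log2(8415)) = ceil(13.0387) = 14 bits


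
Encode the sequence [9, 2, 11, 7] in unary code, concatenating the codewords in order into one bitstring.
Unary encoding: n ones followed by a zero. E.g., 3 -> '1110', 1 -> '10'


Encode each number as n ones followed by a terminating 0:
  9 -> 1111111110 (10 bits)
  2 -> 110 (3 bits)
  11 -> 111111111110 (12 bits)
  7 -> 11111110 (8 bits)
Total length = 10 + 3 + 12 + 8 = 33 bits.

Unary([9, 2, 11, 7]) = 111111111011011111111111011111110 (33 bits)


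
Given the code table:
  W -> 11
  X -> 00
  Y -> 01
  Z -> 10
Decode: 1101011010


Decoding:
11 -> W
01 -> Y
01 -> Y
10 -> Z
10 -> Z


Result: WYYZZ


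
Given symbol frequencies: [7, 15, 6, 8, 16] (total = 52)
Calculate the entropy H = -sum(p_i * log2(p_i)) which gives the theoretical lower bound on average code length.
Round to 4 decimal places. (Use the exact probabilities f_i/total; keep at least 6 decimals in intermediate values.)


Per-symbol terms -p_i * log2(p_i) with p_i = f_i/52:
  p = 7/52 = 0.134615: log2(p) = -2.893085, -p*log2(p) = 0.389454
  p = 15/52 = 0.288462: log2(p) = -1.793549, -p*log2(p) = 0.517370
  p = 6/52 = 0.115385: log2(p) = -3.115477, -p*log2(p) = 0.359478
  p = 8/52 = 0.153846: log2(p) = -2.700440, -p*log2(p) = 0.415452
  p = 16/52 = 0.307692: log2(p) = -1.700440, -p*log2(p) = 0.523212
H = 0.389454 + 0.517370 + 0.359478 + 0.415452 + 0.523212 = 2.204966

H = 2.205 bits/symbol


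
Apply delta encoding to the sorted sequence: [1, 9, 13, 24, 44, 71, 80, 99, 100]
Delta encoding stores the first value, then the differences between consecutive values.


First value: 1
Deltas:
  9 - 1 = 8
  13 - 9 = 4
  24 - 13 = 11
  44 - 24 = 20
  71 - 44 = 27
  80 - 71 = 9
  99 - 80 = 19
  100 - 99 = 1


Delta encoded: [1, 8, 4, 11, 20, 27, 9, 19, 1]


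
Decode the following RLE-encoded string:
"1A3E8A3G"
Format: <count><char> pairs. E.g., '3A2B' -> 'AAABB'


Expanding each <count><char> pair:
  1A -> 'A'
  3E -> 'EEE'
  8A -> 'AAAAAAAA'
  3G -> 'GGG'

Decoded = AEEEAAAAAAAAGGG


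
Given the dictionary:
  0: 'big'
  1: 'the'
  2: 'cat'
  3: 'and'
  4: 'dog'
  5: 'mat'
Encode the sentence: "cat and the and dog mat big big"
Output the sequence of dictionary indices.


Look up each word in the dictionary:
  'cat' -> 2
  'and' -> 3
  'the' -> 1
  'and' -> 3
  'dog' -> 4
  'mat' -> 5
  'big' -> 0
  'big' -> 0

Encoded: [2, 3, 1, 3, 4, 5, 0, 0]


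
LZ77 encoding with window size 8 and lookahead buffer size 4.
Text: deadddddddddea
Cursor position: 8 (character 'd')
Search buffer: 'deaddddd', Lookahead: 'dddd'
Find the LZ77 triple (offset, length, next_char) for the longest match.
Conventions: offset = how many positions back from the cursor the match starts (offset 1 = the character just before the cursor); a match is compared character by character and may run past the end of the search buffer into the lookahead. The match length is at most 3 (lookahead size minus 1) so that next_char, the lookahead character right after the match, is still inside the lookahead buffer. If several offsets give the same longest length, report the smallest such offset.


Try each offset into the search buffer:
  offset=1 (pos 7, char 'd'): match length 3
  offset=2 (pos 6, char 'd'): match length 3
  offset=3 (pos 5, char 'd'): match length 3
  offset=4 (pos 4, char 'd'): match length 3
  offset=5 (pos 3, char 'd'): match length 3
  offset=6 (pos 2, char 'a'): match length 0
  offset=7 (pos 1, char 'e'): match length 0
  offset=8 (pos 0, char 'd'): match length 1
Longest match has length 3, found at offsets 1, 2, 3, 4, 5; take the smallest, offset 1.
next_char = character at position 8 + 3 = 11 -> 'd'

Best match: offset=1, length=3 (matching 'ddd' starting at position 7)
LZ77 triple: (1, 3, 'd')


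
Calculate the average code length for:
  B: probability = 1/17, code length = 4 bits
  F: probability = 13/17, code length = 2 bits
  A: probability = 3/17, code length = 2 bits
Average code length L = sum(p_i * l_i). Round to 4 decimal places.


Weighted contributions p_i * l_i:
  B: (1/17) * 4 = 4/17
  F: (13/17) * 2 = 26/17
  A: (3/17) * 2 = 6/17
Sum = (4 + 26 + 6)/17 = 36/17

L = 36/17 = 2.1176 bits/symbol


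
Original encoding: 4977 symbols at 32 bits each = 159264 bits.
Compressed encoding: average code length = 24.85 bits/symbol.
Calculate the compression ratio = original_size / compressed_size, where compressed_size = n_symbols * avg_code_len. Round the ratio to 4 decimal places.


original_size = n_symbols * orig_bits = 4977 * 32 = 159264 bits
compressed_size = n_symbols * avg_code_len = 4977 * 24.85 = 123678.45 bits
ratio = original_size / compressed_size = 159264 / 123678.45 = 1.2877

Compression ratio = 1.2877


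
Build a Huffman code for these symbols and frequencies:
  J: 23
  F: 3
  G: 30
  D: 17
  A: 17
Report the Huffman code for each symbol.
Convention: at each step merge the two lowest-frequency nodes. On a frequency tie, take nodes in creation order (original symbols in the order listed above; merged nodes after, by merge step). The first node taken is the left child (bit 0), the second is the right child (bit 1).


Huffman tree construction:
Step 1: Merge F(3) + D(17) = 20
Step 2: Merge A(17) + (F+D)(20) = 37
Step 3: Merge J(23) + G(30) = 53
Step 4: Merge (A+(F+D))(37) + (J+G)(53) = 90
Read each symbol's code off the tree from the root (left child = 0, right child = 1).

Codes:
  J: 10 (length 2)
  F: 010 (length 3)
  G: 11 (length 2)
  D: 011 (length 3)
  A: 00 (length 2)
Average code length: 200/90 = 2.2222 bits/symbol


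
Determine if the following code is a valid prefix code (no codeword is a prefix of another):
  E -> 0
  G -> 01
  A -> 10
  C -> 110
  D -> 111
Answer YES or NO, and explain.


Checking each pair (does one codeword prefix another?):
  E='0' vs G='01': prefix -- VIOLATION

NO -- this is NOT a valid prefix code. E (0) is a prefix of G (01).


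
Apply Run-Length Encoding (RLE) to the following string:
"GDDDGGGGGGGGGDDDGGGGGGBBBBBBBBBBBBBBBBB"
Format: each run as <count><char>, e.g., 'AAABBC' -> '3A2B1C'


Scanning runs left to right:
  i=0: run of 'G' x 1 -> '1G'
  i=1: run of 'D' x 3 -> '3D'
  i=4: run of 'G' x 9 -> '9G'
  i=13: run of 'D' x 3 -> '3D'
  i=16: run of 'G' x 6 -> '6G'
  i=22: run of 'B' x 17 -> '17B'

RLE = 1G3D9G3D6G17B


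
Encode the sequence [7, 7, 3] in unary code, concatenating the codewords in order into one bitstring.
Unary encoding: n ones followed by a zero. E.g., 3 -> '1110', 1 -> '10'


Encode each number as n ones followed by a terminating 0:
  7 -> 11111110 (8 bits)
  7 -> 11111110 (8 bits)
  3 -> 1110 (4 bits)
Total length = 8 + 8 + 4 = 20 bits.

Unary([7, 7, 3]) = 11111110111111101110 (20 bits)


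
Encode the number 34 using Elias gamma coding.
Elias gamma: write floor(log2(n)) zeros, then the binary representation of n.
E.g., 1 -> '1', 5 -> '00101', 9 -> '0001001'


num_bits = floor(log2(34)) + 1 = 6
leading_zeros = num_bits - 1 = 5
binary(34) = 100010

Elias gamma(34) = '00000' + '100010' = 00000100010 (11 bits)


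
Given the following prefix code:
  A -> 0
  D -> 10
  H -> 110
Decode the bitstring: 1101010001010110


Decoding step by step:
Bits 110 -> H
Bits 10 -> D
Bits 10 -> D
Bits 0 -> A
Bits 0 -> A
Bits 10 -> D
Bits 10 -> D
Bits 110 -> H


Decoded message: HDDAADDH


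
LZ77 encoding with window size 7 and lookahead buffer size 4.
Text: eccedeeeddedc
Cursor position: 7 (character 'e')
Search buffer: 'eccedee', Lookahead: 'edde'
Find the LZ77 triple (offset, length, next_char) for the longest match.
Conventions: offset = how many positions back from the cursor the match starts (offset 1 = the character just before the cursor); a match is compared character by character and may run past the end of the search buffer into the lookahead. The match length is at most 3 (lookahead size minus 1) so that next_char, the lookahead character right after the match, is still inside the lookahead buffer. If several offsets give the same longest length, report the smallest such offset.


Try each offset into the search buffer:
  offset=1 (pos 6, char 'e'): match length 1
  offset=2 (pos 5, char 'e'): match length 1
  offset=3 (pos 4, char 'd'): match length 0
  offset=4 (pos 3, char 'e'): match length 2
  offset=5 (pos 2, char 'c'): match length 0
  offset=6 (pos 1, char 'c'): match length 0
  offset=7 (pos 0, char 'e'): match length 1
Longest match has length 2 at offset 4.
next_char = character at position 7 + 2 = 9 -> 'd'

Best match: offset=4, length=2 (matching 'ed' starting at position 3)
LZ77 triple: (4, 2, 'd')


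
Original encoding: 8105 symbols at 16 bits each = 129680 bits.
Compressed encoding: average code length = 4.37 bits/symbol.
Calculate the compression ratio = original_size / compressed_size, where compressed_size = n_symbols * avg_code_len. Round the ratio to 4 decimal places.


original_size = n_symbols * orig_bits = 8105 * 16 = 129680 bits
compressed_size = n_symbols * avg_code_len = 8105 * 4.37 = 35418.85 bits
ratio = original_size / compressed_size = 129680 / 35418.85 = 3.6613

Compression ratio = 3.6613


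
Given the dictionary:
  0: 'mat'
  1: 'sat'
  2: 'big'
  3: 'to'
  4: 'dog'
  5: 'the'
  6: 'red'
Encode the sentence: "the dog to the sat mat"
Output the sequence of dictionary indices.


Look up each word in the dictionary:
  'the' -> 5
  'dog' -> 4
  'to' -> 3
  'the' -> 5
  'sat' -> 1
  'mat' -> 0

Encoded: [5, 4, 3, 5, 1, 0]


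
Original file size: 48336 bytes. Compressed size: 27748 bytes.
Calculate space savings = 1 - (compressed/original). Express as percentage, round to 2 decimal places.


ratio = compressed/original = 27748/48336 = 0.574065
savings = 1 - ratio = 1 - 0.574065 = 0.425935
as a percentage: 0.425935 * 100 = 42.59%

Space savings = 1 - 27748/48336 = 42.59%


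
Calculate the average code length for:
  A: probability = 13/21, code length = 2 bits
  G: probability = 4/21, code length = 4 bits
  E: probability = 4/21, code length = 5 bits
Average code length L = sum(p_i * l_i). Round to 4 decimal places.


Weighted contributions p_i * l_i:
  A: (13/21) * 2 = 26/21
  G: (4/21) * 4 = 16/21
  E: (4/21) * 5 = 20/21
Sum = (26 + 16 + 20)/21 = 62/21

L = 62/21 = 2.9524 bits/symbol
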